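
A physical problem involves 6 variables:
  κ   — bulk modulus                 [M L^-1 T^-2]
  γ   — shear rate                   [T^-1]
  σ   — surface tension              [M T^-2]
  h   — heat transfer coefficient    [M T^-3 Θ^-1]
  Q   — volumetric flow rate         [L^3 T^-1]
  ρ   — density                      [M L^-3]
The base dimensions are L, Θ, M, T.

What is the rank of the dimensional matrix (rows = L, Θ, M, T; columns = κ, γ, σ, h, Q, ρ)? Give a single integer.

Write exponents as rows L,Θ,M,T / cols κ,γ,σ,h,Q,ρ:
  L: [-1  0  0  0  3 -3]
  Θ: [ 0  0  0 -1  0  0]
  M: [ 1  0  1  1  0  1]
  T: [-2 -1 -2 -3 -1  0]
Row reduction gives pivot columns κ,γ,σ,h; rank = 4

4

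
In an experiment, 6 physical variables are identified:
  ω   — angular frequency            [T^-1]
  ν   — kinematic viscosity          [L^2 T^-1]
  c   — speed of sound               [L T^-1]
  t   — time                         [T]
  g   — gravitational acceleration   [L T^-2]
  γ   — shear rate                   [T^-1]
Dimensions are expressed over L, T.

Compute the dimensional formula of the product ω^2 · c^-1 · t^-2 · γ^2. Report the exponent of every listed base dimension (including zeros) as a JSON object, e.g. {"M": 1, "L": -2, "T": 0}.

{"L": -1, "T": -5}

Write exponents as rows L,T / cols ω,ν,c,t,g,γ:
  L: [ 0  2  1  0  1  0]
  T: [-1 -1 -1  1 -2 -1]
  [L]: (2)·0+(-1)·1+(-2)·0+(2)·0 = -1
  [T]: (2)·-1+(-1)·-1+(-2)·1+(2)·-1 = -5
⇒ L^-1 T^-5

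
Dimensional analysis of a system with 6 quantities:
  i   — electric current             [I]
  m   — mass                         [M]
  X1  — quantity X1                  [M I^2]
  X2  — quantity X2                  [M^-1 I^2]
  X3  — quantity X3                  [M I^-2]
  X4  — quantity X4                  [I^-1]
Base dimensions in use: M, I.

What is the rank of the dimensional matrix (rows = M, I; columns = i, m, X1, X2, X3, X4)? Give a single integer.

Dimensional matrix (M×I by i×m×X1×X2×X3×X4):
  M: [ 0  1  1 -1  1  0]
  I: [ 1  0  2  2 -2 -1]
RREF → pivots at {i,m} ⇒ r = 2

2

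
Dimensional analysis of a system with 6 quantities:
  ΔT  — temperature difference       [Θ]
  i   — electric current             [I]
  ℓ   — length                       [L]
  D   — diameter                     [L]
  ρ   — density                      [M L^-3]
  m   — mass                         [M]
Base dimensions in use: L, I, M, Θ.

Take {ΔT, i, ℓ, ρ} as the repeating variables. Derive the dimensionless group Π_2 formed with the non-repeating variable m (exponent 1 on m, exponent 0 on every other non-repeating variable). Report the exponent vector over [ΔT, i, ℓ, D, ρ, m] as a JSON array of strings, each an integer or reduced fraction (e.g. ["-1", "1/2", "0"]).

Exponent matrix [L,I,M,Θ] × [ΔT,i,ℓ,D,ρ,m]:
  L: [ 0  0  1  1 -3  0]
  I: [ 0  1  0  0  0  0]
  M: [ 0  0  0  0  1  1]
  Θ: [ 1  0  0  0  0  0]
RREF → pivots at {ΔT,i,ℓ,ρ} ⇒ r = 4
Pivot set = {ΔT,i,ℓ,ρ}, free = {D,m}
RREF:
  r0: [   1    0    0    0    0    0]
  r1: [   0    1    0    0    0    0]
  r2: [   0    0    1    1    0    3]
  r3: [   0    0    0    0    1    1]
Fix exponent of m at 1, D at 0; solve each RREF row for its pivot's exponent:
  r0: exp(ΔT) + (0)·1 = 0 ⇒ exp(ΔT) = 0
  r1: exp(i) + (0)·1 = 0 ⇒ exp(i) = 0
  r2: exp(ℓ) + (3)·1 = 0 ⇒ exp(ℓ) = -3
  r3: exp(ρ) + (1)·1 = 0 ⇒ exp(ρ) = -1
Π_2 = ℓ^-3 · ρ^-1 · m

["0", "0", "-3", "0", "-1", "1"]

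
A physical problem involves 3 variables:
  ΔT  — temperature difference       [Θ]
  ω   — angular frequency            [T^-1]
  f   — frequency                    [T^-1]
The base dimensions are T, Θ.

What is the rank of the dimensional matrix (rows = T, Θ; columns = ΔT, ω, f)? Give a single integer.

Dimensional matrix (T×Θ by ΔT×ω×f):
  T: [ 0 -1 -1]
  Θ: [ 1  0  0]
Echelon form has 2 nonzero rows (pivots: ΔT,ω)

2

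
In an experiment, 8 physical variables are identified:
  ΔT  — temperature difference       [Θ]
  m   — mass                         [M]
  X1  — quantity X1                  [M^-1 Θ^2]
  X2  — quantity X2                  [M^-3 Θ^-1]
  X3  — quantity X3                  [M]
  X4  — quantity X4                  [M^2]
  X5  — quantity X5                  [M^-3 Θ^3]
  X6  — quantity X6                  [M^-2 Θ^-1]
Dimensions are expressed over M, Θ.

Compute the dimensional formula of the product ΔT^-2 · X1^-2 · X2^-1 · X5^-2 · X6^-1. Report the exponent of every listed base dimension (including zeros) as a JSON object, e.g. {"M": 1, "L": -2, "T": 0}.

{"M": 13, "Θ": -10}

Dimensional matrix (M×Θ by ΔT×m×X1×X2×X3×X4×X5×X6):
  M: [ 0  1 -1 -3  1  2 -3 -2]
  Θ: [ 1  0  2 -1  0  0  3 -1]
  [M]: (-2)·0+(-2)·-1+(-1)·-3+(-2)·-3+(-1)·-2 = 13
  [Θ]: (-2)·1+(-2)·2+(-1)·-1+(-2)·3+(-1)·-1 = -10
⇒ M^13 Θ^-10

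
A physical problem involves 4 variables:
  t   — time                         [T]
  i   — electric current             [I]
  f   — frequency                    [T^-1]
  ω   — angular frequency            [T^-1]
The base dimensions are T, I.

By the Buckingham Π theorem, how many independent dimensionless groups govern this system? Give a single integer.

Dimensional matrix (T×I by t×i×f×ω):
  T: [ 1  0 -1 -1]
  I: [ 0  1  0  0]
RREF → pivots at {t,i} ⇒ r = 2
Π count = n − r = 4 − 2 = 2

2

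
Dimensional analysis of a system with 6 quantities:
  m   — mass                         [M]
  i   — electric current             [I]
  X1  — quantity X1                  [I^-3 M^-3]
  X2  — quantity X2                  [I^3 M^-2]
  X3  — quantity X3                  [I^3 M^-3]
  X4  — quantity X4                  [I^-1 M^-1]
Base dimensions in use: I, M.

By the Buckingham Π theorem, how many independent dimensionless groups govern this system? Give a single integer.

4

Write exponents as rows I,M / cols m,i,X1,X2,X3,X4:
  I: [ 0  1 -3  3  3 -1]
  M: [ 1  0 -3 -2 -3 -1]
RREF → pivots at {m,i} ⇒ r = 2
Π count = n − r = 6 − 2 = 4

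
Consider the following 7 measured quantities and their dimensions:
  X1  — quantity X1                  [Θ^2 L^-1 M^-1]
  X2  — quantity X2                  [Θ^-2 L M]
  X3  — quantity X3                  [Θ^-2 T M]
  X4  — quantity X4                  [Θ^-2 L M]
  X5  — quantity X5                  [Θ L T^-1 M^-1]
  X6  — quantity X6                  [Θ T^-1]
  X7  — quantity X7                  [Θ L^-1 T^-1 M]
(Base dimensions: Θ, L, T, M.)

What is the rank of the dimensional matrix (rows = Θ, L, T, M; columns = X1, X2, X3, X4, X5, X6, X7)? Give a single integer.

Dimensional matrix (Θ×L×T×M by X1×X2×X3×X4×X5×X6×X7):
  Θ: [ 2 -2 -2 -2  1  1  1]
  L: [-1  1  0  1  1  0 -1]
  T: [ 0  0  1  0 -1 -1 -1]
  M: [-1  1  1  1 -1  0  1]
Row reduction gives pivot columns X1,X3,X5; rank = 3

3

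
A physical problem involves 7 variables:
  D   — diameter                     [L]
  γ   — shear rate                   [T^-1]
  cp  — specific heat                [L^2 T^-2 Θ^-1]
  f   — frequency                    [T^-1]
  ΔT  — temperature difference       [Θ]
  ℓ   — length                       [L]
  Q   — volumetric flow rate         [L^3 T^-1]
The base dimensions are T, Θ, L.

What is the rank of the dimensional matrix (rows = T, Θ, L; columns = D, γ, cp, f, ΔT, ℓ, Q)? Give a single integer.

Exponent matrix [T,Θ,L] × [D,γ,cp,f,ΔT,ℓ,Q]:
  T: [ 0 -1 -2 -1  0  0 -1]
  Θ: [ 0  0 -1  0  1  0  0]
  L: [ 1  0  2  0  0  1  3]
Row reduction gives pivot columns D,γ,cp; rank = 3

3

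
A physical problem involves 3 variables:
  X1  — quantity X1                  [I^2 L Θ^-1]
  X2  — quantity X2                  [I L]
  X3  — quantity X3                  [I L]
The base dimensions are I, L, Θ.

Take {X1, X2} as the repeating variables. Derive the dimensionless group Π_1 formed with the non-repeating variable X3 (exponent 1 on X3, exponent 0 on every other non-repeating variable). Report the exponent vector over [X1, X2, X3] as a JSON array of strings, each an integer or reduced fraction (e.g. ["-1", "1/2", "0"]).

Write exponents as rows I,L,Θ / cols X1,X2,X3:
  I: [ 2  1  1]
  L: [ 1  1  1]
  Θ: [-1  0  0]
Row reduction gives pivot columns X1,X2; rank = 2
Repeat: X1,X2; free: X3
RREF:
  r0: [   1    0    0]
  r1: [   0    1    1]
  r2: [   0    0    0]
Fix exponent of X3 at 1; solve each RREF row for its pivot's exponent:
  r0: exp(X1) + (0)·1 = 0 ⇒ exp(X1) = 0
  r1: exp(X2) + (1)·1 = 0 ⇒ exp(X2) = -1
Π_1 = X2^-1 · X3

["0", "-1", "1"]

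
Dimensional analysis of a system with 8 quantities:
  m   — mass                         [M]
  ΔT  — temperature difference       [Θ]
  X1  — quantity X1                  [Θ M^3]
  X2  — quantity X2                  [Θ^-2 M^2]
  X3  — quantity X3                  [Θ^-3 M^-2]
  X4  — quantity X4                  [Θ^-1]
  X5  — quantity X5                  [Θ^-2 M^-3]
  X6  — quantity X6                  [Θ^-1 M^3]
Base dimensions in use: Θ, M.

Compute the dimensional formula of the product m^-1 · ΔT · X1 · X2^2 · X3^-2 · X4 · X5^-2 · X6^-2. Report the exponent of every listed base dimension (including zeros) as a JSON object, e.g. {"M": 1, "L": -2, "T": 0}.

Exponent matrix [Θ,M] × [m,ΔT,X1,X2,X3,X4,X5,X6]:
  Θ: [ 0  1  1 -2 -3 -1 -2 -1]
  M: [ 1  0  3  2 -2  0 -3  3]
  [Θ]: (-1)·0+(1)·1+(1)·1+(2)·-2+(-2)·-3+(1)·-1+(-2)·-2+(-2)·-1 = 9
  [M]: (-1)·1+(1)·0+(1)·3+(2)·2+(-2)·-2+(1)·0+(-2)·-3+(-2)·3 = 10
⇒ Θ^9 M^10

{"Θ": 9, "M": 10}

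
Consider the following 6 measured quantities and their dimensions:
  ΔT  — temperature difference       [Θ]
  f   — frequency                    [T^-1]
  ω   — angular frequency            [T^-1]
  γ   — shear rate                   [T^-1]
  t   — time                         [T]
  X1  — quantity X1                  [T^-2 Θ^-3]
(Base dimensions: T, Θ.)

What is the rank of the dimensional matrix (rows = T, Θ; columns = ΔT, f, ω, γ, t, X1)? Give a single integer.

Write exponents as rows T,Θ / cols ΔT,f,ω,γ,t,X1:
  T: [ 0 -1 -1 -1  1 -2]
  Θ: [ 1  0  0  0  0 -3]
Row reduction gives pivot columns ΔT,f; rank = 2

2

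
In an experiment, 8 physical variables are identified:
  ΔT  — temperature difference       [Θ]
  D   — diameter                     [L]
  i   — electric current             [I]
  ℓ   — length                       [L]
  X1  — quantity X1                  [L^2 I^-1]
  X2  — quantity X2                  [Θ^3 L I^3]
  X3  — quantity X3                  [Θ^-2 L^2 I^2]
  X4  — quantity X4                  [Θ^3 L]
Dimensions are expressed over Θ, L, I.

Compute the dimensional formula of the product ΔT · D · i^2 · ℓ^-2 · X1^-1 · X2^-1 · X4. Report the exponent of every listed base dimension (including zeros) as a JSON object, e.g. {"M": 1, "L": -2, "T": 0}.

Dimensional matrix (Θ×L×I by ΔT×D×i×ℓ×X1×X2×X3×X4):
  Θ: [ 1  0  0  0  0  3 -2  3]
  L: [ 0  1  0  1  2  1  2  1]
  I: [ 0  0  1  0 -1  3  2  0]
  [Θ]: (1)·1+(1)·0+(2)·0+(-2)·0+(-1)·0+(-1)·3+(1)·3 = 1
  [L]: (1)·0+(1)·1+(2)·0+(-2)·1+(-1)·2+(-1)·1+(1)·1 = -3
  [I]: (1)·0+(1)·0+(2)·1+(-2)·0+(-1)·-1+(-1)·3+(1)·0 = 0
⇒ Θ L^-3

{"Θ": 1, "L": -3, "I": 0}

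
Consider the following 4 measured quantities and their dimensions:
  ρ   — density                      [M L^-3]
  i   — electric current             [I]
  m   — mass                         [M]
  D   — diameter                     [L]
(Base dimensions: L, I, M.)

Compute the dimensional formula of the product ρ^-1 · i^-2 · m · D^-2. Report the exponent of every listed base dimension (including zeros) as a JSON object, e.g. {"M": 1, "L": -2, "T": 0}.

{"L": 1, "I": -2, "M": 0}

Write exponents as rows L,I,M / cols ρ,i,m,D:
  L: [-3  0  0  1]
  I: [ 0  1  0  0]
  M: [ 1  0  1  0]
  [L]: (-1)·-3+(-2)·0+(1)·0+(-2)·1 = 1
  [I]: (-1)·0+(-2)·1+(1)·0+(-2)·0 = -2
  [M]: (-1)·1+(-2)·0+(1)·1+(-2)·0 = 0
⇒ L I^-2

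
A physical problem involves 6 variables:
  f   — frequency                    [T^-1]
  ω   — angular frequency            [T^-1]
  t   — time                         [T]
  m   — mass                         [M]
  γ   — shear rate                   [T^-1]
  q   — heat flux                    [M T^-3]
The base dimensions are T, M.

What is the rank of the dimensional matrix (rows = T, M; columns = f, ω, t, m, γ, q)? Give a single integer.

Exponent matrix [T,M] × [f,ω,t,m,γ,q]:
  T: [-1 -1  1  0 -1 -3]
  M: [ 0  0  0  1  0  1]
RREF → pivots at {f,m} ⇒ r = 2

2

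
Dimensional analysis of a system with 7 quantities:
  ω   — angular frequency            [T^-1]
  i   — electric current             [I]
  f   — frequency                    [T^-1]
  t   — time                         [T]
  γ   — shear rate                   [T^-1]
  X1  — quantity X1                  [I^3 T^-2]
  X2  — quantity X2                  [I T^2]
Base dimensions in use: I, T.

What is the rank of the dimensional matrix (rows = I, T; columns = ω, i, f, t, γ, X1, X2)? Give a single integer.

Write exponents as rows I,T / cols ω,i,f,t,γ,X1,X2:
  I: [ 0  1  0  0  0  3  1]
  T: [-1  0 -1  1 -1 -2  2]
RREF → pivots at {ω,i} ⇒ r = 2

2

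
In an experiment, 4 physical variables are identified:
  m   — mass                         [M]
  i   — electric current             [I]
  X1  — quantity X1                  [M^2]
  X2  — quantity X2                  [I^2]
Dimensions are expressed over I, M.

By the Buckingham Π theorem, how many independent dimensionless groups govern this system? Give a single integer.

2

Exponent matrix [I,M] × [m,i,X1,X2]:
  I: [ 0  1  0  2]
  M: [ 1  0  2  0]
RREF → pivots at {m,i} ⇒ r = 2
Π count = n − r = 4 − 2 = 2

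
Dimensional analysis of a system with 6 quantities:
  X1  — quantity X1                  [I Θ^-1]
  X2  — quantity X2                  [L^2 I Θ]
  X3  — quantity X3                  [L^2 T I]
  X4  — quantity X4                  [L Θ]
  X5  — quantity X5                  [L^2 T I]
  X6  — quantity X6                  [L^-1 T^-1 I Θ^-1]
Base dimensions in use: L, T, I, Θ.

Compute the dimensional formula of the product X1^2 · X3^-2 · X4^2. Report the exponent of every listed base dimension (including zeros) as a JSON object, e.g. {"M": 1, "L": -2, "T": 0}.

Exponent matrix [L,T,I,Θ] × [X1,X2,X3,X4,X5,X6]:
  L: [ 0  2  2  1  2 -1]
  T: [ 0  0  1  0  1 -1]
  I: [ 1  1  1  0  1  1]
  Θ: [-1  1  0  1  0 -1]
  [L]: (2)·0+(-2)·2+(2)·1 = -2
  [T]: (2)·0+(-2)·1+(2)·0 = -2
  [I]: (2)·1+(-2)·1+(2)·0 = 0
  [Θ]: (2)·-1+(-2)·0+(2)·1 = 0
⇒ L^-2 T^-2

{"L": -2, "T": -2, "I": 0, "Θ": 0}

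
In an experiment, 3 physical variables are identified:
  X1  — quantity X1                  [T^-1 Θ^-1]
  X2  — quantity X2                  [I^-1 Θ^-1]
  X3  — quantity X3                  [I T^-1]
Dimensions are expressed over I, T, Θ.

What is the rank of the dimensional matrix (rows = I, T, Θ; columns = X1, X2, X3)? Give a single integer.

2

Dimensional matrix (I×T×Θ by X1×X2×X3):
  I: [ 0 -1  1]
  T: [-1  0 -1]
  Θ: [-1 -1  0]
Row reduction gives pivot columns X1,X2; rank = 2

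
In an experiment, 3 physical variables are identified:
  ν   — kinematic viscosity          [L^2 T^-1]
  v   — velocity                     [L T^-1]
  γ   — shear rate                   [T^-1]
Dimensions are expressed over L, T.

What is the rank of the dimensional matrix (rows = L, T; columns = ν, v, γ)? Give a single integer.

Write exponents as rows L,T / cols ν,v,γ:
  L: [ 2  1  0]
  T: [-1 -1 -1]
RREF → pivots at {ν,v} ⇒ r = 2

2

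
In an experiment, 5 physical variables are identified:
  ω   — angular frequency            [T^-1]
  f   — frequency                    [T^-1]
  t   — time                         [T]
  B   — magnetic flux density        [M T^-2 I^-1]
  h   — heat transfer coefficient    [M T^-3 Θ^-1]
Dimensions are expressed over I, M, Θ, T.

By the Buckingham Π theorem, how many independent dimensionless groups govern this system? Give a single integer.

2

Write exponents as rows I,M,Θ,T / cols ω,f,t,B,h:
  I: [ 0  0  0 -1  0]
  M: [ 0  0  0  1  1]
  Θ: [ 0  0  0  0 -1]
  T: [-1 -1  1 -2 -3]
RREF → pivots at {ω,B,h} ⇒ r = 3
5 vars − rank 3 = 2 Π groups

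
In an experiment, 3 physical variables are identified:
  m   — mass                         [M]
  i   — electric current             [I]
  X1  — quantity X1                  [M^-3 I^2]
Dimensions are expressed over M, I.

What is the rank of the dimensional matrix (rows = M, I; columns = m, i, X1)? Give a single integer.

2

Dimensional matrix (M×I by m×i×X1):
  M: [ 1  0 -3]
  I: [ 0  1  2]
Echelon form has 2 nonzero rows (pivots: m,i)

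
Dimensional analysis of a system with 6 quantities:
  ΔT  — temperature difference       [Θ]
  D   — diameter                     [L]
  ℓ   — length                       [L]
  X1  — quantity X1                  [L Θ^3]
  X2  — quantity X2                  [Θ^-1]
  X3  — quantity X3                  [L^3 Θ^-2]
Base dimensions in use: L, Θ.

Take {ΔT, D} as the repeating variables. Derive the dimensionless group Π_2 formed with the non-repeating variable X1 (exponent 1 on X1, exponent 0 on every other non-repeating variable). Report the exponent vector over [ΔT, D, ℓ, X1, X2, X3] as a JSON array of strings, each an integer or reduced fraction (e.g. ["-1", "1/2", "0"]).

["-3", "-1", "0", "1", "0", "0"]

Dimensional matrix (L×Θ by ΔT×D×ℓ×X1×X2×X3):
  L: [ 0  1  1  1  0  3]
  Θ: [ 1  0  0  3 -1 -2]
Echelon form has 2 nonzero rows (pivots: ΔT,D)
Repeat: ΔT,D; free: ℓ,X1,X2,X3
RREF:
  r0: [   1    0    0    3   -1   -2]
  r1: [   0    1    1    1    0    3]
Fix exponent of X1 at 1, ℓ at 0, X2 at 0, X3 at 0; solve each RREF row for its pivot's exponent:
  r0: exp(ΔT) + (3)·1 = 0 ⇒ exp(ΔT) = -3
  r1: exp(D) + (1)·1 = 0 ⇒ exp(D) = -1
Π_2 = ΔT^-3 · D^-1 · X1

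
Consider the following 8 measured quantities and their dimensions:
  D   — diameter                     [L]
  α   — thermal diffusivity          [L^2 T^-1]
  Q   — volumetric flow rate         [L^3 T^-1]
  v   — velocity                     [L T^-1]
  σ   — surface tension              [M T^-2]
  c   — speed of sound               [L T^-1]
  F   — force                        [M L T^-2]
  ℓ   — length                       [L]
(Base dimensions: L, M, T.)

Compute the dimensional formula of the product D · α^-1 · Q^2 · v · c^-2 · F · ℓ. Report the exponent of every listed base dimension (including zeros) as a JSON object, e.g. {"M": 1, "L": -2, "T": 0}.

{"L": 6, "M": 1, "T": -2}

Dimensional matrix (L×M×T by D×α×Q×v×σ×c×F×ℓ):
  L: [ 1  2  3  1  0  1  1  1]
  M: [ 0  0  0  0  1  0  1  0]
  T: [ 0 -1 -1 -1 -2 -1 -2  0]
  [L]: (1)·1+(-1)·2+(2)·3+(1)·1+(-2)·1+(1)·1+(1)·1 = 6
  [M]: (1)·0+(-1)·0+(2)·0+(1)·0+(-2)·0+(1)·1+(1)·0 = 1
  [T]: (1)·0+(-1)·-1+(2)·-1+(1)·-1+(-2)·-1+(1)·-2+(1)·0 = -2
⇒ L^6 M T^-2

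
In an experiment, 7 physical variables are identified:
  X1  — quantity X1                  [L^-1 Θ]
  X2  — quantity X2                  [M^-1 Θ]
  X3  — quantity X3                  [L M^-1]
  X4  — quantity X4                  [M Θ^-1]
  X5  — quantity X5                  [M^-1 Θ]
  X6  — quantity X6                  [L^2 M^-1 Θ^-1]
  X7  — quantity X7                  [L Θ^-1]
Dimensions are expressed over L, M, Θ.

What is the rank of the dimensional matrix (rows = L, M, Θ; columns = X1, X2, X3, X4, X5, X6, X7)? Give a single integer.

Write exponents as rows L,M,Θ / cols X1,X2,X3,X4,X5,X6,X7:
  L: [-1  0  1  0  0  2  1]
  M: [ 0 -1 -1  1 -1 -1  0]
  Θ: [ 1  1  0 -1  1 -1 -1]
Row reduction gives pivot columns X1,X2; rank = 2

2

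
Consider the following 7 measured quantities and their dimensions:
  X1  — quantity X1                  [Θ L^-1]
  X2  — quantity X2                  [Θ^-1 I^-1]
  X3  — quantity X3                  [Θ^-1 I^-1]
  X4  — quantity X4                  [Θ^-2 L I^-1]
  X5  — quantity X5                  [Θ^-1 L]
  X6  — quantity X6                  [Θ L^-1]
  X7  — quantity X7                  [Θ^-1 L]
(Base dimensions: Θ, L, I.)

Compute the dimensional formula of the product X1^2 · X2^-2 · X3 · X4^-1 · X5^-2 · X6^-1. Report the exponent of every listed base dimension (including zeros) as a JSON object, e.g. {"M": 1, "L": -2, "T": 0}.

{"Θ": 6, "L": -4, "I": 2}

Exponent matrix [Θ,L,I] × [X1,X2,X3,X4,X5,X6,X7]:
  Θ: [ 1 -1 -1 -2 -1  1 -1]
  L: [-1  0  0  1  1 -1  1]
  I: [ 0 -1 -1 -1  0  0  0]
  [Θ]: (2)·1+(-2)·-1+(1)·-1+(-1)·-2+(-2)·-1+(-1)·1 = 6
  [L]: (2)·-1+(-2)·0+(1)·0+(-1)·1+(-2)·1+(-1)·-1 = -4
  [I]: (2)·0+(-2)·-1+(1)·-1+(-1)·-1+(-2)·0+(-1)·0 = 2
⇒ Θ^6 L^-4 I^2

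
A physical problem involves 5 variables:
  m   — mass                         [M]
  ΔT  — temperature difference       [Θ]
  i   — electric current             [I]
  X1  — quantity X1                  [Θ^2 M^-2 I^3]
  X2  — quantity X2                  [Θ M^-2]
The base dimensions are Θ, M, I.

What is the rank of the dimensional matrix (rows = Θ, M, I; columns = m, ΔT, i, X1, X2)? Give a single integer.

Exponent matrix [Θ,M,I] × [m,ΔT,i,X1,X2]:
  Θ: [ 0  1  0  2  1]
  M: [ 1  0  0 -2 -2]
  I: [ 0  0  1  3  0]
Echelon form has 3 nonzero rows (pivots: m,ΔT,i)

3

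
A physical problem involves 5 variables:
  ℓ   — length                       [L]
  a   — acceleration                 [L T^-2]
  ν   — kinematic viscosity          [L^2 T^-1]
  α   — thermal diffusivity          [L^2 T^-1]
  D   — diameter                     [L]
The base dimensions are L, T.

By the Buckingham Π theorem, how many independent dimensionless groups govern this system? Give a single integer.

Dimensional matrix (L×T by ℓ×a×ν×α×D):
  L: [ 1  1  2  2  1]
  T: [ 0 -2 -1 -1  0]
Row reduction gives pivot columns ℓ,a; rank = 2
n=5, r=2 ⇒ 3 dimensionless groups

3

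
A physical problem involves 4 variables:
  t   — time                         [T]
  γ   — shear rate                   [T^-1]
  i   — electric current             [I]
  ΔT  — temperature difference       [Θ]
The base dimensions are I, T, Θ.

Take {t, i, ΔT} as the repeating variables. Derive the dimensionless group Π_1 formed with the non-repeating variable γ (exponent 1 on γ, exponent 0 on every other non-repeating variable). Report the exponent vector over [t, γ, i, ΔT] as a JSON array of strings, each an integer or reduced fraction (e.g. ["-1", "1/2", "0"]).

["1", "1", "0", "0"]

Write exponents as rows I,T,Θ / cols t,γ,i,ΔT:
  I: [ 0  0  1  0]
  T: [ 1 -1  0  0]
  Θ: [ 0  0  0  1]
Row reduction gives pivot columns t,i,ΔT; rank = 3
Pivot set = {t,i,ΔT}, free = {γ}
RREF:
  r0: [   1   -1    0    0]
  r1: [   0    0    1    0]
  r2: [   0    0    0    1]
Fix exponent of γ at 1; solve each RREF row for its pivot's exponent:
  r0: exp(t) + (-1)·1 = 0 ⇒ exp(t) = 1
  r1: exp(i) + (0)·1 = 0 ⇒ exp(i) = 0
  r2: exp(ΔT) + (0)·1 = 0 ⇒ exp(ΔT) = 0
Π_1 = t · γ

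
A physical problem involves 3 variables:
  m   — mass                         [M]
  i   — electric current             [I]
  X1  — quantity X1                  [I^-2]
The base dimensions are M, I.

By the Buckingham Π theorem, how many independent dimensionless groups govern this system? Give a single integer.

Write exponents as rows M,I / cols m,i,X1:
  M: [ 1  0  0]
  I: [ 0  1 -2]
Echelon form has 2 nonzero rows (pivots: m,i)
3 vars − rank 2 = 1 Π group

1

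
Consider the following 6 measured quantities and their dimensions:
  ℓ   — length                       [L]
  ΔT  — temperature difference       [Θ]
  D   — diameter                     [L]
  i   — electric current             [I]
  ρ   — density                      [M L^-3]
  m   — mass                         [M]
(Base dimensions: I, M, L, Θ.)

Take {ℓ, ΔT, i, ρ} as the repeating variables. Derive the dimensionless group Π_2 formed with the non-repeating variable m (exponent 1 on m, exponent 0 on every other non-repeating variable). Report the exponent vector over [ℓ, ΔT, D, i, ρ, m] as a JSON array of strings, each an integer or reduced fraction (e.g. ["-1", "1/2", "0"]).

["-3", "0", "0", "0", "-1", "1"]

Exponent matrix [I,M,L,Θ] × [ℓ,ΔT,D,i,ρ,m]:
  I: [ 0  0  0  1  0  0]
  M: [ 0  0  0  0  1  1]
  L: [ 1  0  1  0 -3  0]
  Θ: [ 0  1  0  0  0  0]
Row reduction gives pivot columns ℓ,ΔT,i,ρ; rank = 4
Repeat: ℓ,ΔT,i,ρ; free: D,m
RREF:
  r0: [   1    0    1    0    0    3]
  r1: [   0    1    0    0    0    0]
  r2: [   0    0    0    1    0    0]
  r3: [   0    0    0    0    1    1]
Fix exponent of m at 1, D at 0; solve each RREF row for its pivot's exponent:
  r0: exp(ℓ) + (3)·1 = 0 ⇒ exp(ℓ) = -3
  r1: exp(ΔT) + (0)·1 = 0 ⇒ exp(ΔT) = 0
  r2: exp(i) + (0)·1 = 0 ⇒ exp(i) = 0
  r3: exp(ρ) + (1)·1 = 0 ⇒ exp(ρ) = -1
Π_2 = ℓ^-3 · ρ^-1 · m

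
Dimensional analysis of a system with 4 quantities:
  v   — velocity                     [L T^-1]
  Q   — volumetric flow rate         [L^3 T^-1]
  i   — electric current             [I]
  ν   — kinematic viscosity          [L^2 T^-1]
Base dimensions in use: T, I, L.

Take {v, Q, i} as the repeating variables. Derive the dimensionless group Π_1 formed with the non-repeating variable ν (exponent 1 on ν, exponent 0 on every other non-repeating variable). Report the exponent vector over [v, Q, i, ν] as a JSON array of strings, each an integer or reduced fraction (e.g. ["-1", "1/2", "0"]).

["-1/2", "-1/2", "0", "1"]

Write exponents as rows T,I,L / cols v,Q,i,ν:
  T: [-1 -1  0 -1]
  I: [ 0  0  1  0]
  L: [ 1  3  0  2]
RREF → pivots at {v,Q,i} ⇒ r = 3
Repeat: v,Q,i; free: ν
RREF:
  r0: [   1    0    0  1/2]
  r1: [   0    1    0  1/2]
  r2: [   0    0    1    0]
Fix exponent of ν at 1; solve each RREF row for its pivot's exponent:
  r0: exp(v) + (1/2)·1 = 0 ⇒ exp(v) = -1/2
  r1: exp(Q) + (1/2)·1 = 0 ⇒ exp(Q) = -1/2
  r2: exp(i) + (0)·1 = 0 ⇒ exp(i) = 0
Π_1 = v^(-1/2) · Q^(-1/2) · ν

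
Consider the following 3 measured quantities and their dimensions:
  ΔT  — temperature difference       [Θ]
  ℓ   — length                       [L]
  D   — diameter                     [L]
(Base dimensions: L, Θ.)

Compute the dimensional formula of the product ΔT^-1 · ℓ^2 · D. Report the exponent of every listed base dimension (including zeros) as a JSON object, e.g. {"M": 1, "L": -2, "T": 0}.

Dimensional matrix (L×Θ by ΔT×ℓ×D):
  L: [ 0  1  1]
  Θ: [ 1  0  0]
  [L]: (-1)·0+(2)·1+(1)·1 = 3
  [Θ]: (-1)·1+(2)·0+(1)·0 = -1
⇒ L^3 Θ^-1

{"L": 3, "Θ": -1}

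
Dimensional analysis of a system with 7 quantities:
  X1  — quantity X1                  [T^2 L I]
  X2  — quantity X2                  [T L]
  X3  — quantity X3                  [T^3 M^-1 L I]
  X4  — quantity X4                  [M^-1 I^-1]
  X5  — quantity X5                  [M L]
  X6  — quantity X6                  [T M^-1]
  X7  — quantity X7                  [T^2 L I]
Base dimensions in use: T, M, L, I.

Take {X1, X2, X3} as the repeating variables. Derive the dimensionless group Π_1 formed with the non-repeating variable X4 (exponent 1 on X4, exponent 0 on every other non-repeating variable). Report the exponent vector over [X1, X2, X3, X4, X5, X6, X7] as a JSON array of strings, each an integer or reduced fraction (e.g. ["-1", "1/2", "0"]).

Exponent matrix [T,M,L,I] × [X1,X2,X3,X4,X5,X6,X7]:
  T: [ 2  1  3  0  0  1  2]
  M: [ 0  0 -1 -1  1 -1  0]
  L: [ 1  1  1  0  1  0  1]
  I: [ 1  0  1 -1  0  0  1]
RREF → pivots at {X1,X2,X3} ⇒ r = 3
Pivot set = {X1,X2,X3}, free = {X4,X5,X6,X7}
RREF:
  r0: [   1    0    0   -2    1   -1    1]
  r1: [   0    1    0    1    1    0    0]
  r2: [   0    0    1    1   -1    1    0]
  r3: [   0    0    0    0    0    0    0]
Fix exponent of X4 at 1, X5 at 0, X6 at 0, X7 at 0; solve each RREF row for its pivot's exponent:
  r0: exp(X1) + (-2)·1 = 0 ⇒ exp(X1) = 2
  r1: exp(X2) + (1)·1 = 0 ⇒ exp(X2) = -1
  r2: exp(X3) + (1)·1 = 0 ⇒ exp(X3) = -1
Π_1 = X1^2 · X2^-1 · X3^-1 · X4

["2", "-1", "-1", "1", "0", "0", "0"]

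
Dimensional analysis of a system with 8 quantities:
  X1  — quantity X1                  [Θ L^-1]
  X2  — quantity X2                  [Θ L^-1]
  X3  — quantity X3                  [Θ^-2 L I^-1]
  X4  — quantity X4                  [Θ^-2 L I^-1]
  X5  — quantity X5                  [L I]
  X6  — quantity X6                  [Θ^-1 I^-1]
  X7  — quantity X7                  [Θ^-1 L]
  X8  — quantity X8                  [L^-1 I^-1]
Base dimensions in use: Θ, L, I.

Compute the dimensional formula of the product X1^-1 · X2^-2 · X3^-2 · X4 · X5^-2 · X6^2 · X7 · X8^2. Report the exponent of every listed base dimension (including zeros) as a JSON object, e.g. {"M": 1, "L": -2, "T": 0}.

Exponent matrix [Θ,L,I] × [X1,X2,X3,X4,X5,X6,X7,X8]:
  Θ: [ 1  1 -2 -2  0 -1 -1  0]
  L: [-1 -1  1  1  1  0  1 -1]
  I: [ 0  0 -1 -1  1 -1  0 -1]
  [Θ]: (-1)·1+(-2)·1+(-2)·-2+(1)·-2+(-2)·0+(2)·-1+(1)·-1+(2)·0 = -4
  [L]: (-1)·-1+(-2)·-1+(-2)·1+(1)·1+(-2)·1+(2)·0+(1)·1+(2)·-1 = -1
  [I]: (-1)·0+(-2)·0+(-2)·-1+(1)·-1+(-2)·1+(2)·-1+(1)·0+(2)·-1 = -5
⇒ Θ^-4 L^-1 I^-5

{"Θ": -4, "L": -1, "I": -5}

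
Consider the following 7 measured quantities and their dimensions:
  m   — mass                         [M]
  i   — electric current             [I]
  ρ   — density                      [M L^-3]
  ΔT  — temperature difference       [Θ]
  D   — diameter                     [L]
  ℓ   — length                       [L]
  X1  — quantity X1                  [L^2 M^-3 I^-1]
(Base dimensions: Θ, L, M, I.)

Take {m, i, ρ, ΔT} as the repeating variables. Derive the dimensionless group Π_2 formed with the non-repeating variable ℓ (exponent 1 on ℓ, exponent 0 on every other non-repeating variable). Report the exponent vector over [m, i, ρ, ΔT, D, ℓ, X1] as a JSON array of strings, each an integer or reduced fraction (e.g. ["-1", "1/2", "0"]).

Write exponents as rows Θ,L,M,I / cols m,i,ρ,ΔT,D,ℓ,X1:
  Θ: [ 0  0  0  1  0  0  0]
  L: [ 0  0 -3  0  1  1  2]
  M: [ 1  0  1  0  0  0 -3]
  I: [ 0  1  0  0  0  0 -1]
RREF → pivots at {m,i,ρ,ΔT} ⇒ r = 4
Repeat: m,i,ρ,ΔT; free: D,ℓ,X1
RREF:
  r0: [   1    0    0    0  1/3  1/3 -7/3]
  r1: [   0    1    0    0    0    0   -1]
  r2: [   0    0    1    0 -1/3 -1/3 -2/3]
  r3: [   0    0    0    1    0    0    0]
Fix exponent of ℓ at 1, D at 0, X1 at 0; solve each RREF row for its pivot's exponent:
  r0: exp(m) + (1/3)·1 = 0 ⇒ exp(m) = -1/3
  r1: exp(i) + (0)·1 = 0 ⇒ exp(i) = 0
  r2: exp(ρ) + (-1/3)·1 = 0 ⇒ exp(ρ) = 1/3
  r3: exp(ΔT) + (0)·1 = 0 ⇒ exp(ΔT) = 0
Π_2 = m^(-1/3) · ρ^(1/3) · ℓ

["-1/3", "0", "1/3", "0", "0", "1", "0"]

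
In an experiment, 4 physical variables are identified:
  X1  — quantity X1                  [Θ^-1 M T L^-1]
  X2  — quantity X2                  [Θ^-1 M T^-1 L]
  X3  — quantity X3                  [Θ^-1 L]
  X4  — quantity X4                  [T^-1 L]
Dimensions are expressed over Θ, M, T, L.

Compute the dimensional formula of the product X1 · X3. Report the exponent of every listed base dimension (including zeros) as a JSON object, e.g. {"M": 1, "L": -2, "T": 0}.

Dimensional matrix (Θ×M×T×L by X1×X2×X3×X4):
  Θ: [-1 -1 -1  0]
  M: [ 1  1  0  0]
  T: [ 1 -1  0 -1]
  L: [-1  1  1  1]
  [Θ]: (1)·-1+(1)·-1 = -2
  [M]: (1)·1+(1)·0 = 1
  [T]: (1)·1+(1)·0 = 1
  [L]: (1)·-1+(1)·1 = 0
⇒ Θ^-2 M T

{"Θ": -2, "M": 1, "T": 1, "L": 0}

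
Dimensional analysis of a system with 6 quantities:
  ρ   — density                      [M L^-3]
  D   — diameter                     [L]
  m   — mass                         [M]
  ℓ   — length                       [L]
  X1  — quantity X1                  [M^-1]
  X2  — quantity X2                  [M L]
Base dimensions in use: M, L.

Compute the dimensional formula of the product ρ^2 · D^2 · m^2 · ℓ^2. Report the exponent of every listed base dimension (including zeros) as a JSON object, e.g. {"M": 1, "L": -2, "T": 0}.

Write exponents as rows M,L / cols ρ,D,m,ℓ,X1,X2:
  M: [ 1  0  1  0 -1  1]
  L: [-3  1  0  1  0  1]
  [M]: (2)·1+(2)·0+(2)·1+(2)·0 = 4
  [L]: (2)·-3+(2)·1+(2)·0+(2)·1 = -2
⇒ M^4 L^-2

{"M": 4, "L": -2}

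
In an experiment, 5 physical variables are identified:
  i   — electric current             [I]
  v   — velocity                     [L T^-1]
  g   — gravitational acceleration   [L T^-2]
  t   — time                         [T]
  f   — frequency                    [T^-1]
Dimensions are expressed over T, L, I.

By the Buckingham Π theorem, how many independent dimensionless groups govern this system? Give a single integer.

2

Write exponents as rows T,L,I / cols i,v,g,t,f:
  T: [ 0 -1 -2  1 -1]
  L: [ 0  1  1  0  0]
  I: [ 1  0  0  0  0]
Row reduction gives pivot columns i,v,g; rank = 3
5 vars − rank 3 = 2 Π groups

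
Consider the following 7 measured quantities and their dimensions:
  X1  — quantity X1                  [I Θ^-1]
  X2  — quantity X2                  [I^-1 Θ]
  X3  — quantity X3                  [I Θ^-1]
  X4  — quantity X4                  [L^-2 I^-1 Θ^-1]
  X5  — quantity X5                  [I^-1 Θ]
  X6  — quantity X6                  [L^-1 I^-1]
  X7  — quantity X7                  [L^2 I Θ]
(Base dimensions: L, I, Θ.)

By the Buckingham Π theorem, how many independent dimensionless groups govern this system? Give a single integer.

Write exponents as rows L,I,Θ / cols X1,X2,X3,X4,X5,X6,X7:
  L: [ 0  0  0 -2  0 -1  2]
  I: [ 1 -1  1 -1 -1 -1  1]
  Θ: [-1  1 -1 -1  1  0  1]
Echelon form has 2 nonzero rows (pivots: X1,X4)
n=7, r=2 ⇒ 5 dimensionless groups

5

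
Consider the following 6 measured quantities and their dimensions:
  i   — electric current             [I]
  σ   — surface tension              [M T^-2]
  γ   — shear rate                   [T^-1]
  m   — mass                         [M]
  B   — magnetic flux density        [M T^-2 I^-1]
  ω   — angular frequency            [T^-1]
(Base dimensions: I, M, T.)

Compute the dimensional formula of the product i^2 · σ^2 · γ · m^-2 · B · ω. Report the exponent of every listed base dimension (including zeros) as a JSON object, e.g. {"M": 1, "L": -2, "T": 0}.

{"I": 1, "M": 1, "T": -8}

Dimensional matrix (I×M×T by i×σ×γ×m×B×ω):
  I: [ 1  0  0  0 -1  0]
  M: [ 0  1  0  1  1  0]
  T: [ 0 -2 -1  0 -2 -1]
  [I]: (2)·1+(2)·0+(1)·0+(-2)·0+(1)·-1+(1)·0 = 1
  [M]: (2)·0+(2)·1+(1)·0+(-2)·1+(1)·1+(1)·0 = 1
  [T]: (2)·0+(2)·-2+(1)·-1+(-2)·0+(1)·-2+(1)·-1 = -8
⇒ I M T^-8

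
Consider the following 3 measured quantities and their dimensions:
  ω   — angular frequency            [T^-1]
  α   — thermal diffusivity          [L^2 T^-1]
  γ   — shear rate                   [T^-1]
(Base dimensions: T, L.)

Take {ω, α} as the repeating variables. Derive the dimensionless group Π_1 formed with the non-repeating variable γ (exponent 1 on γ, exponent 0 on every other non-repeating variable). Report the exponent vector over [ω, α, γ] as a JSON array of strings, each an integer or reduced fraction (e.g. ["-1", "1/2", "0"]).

Exponent matrix [T,L] × [ω,α,γ]:
  T: [-1 -1 -1]
  L: [ 0  2  0]
RREF → pivots at {ω,α} ⇒ r = 2
Pivot set = {ω,α}, free = {γ}
RREF:
  r0: [   1    0    1]
  r1: [   0    1    0]
Fix exponent of γ at 1; solve each RREF row for its pivot's exponent:
  r0: exp(ω) + (1)·1 = 0 ⇒ exp(ω) = -1
  r1: exp(α) + (0)·1 = 0 ⇒ exp(α) = 0
Π_1 = ω^-1 · γ

["-1", "0", "1"]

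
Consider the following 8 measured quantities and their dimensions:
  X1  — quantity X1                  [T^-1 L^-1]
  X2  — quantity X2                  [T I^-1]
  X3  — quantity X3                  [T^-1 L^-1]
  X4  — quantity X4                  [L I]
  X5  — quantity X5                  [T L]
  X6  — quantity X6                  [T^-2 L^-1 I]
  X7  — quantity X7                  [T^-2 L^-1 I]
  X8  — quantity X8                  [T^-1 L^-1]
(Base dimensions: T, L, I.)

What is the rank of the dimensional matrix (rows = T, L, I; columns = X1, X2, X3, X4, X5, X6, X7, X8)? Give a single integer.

Exponent matrix [T,L,I] × [X1,X2,X3,X4,X5,X6,X7,X8]:
  T: [-1  1 -1  0  1 -2 -2 -1]
  L: [-1  0 -1  1  1 -1 -1 -1]
  I: [ 0 -1  0  1  0  1  1  0]
Row reduction gives pivot columns X1,X2; rank = 2

2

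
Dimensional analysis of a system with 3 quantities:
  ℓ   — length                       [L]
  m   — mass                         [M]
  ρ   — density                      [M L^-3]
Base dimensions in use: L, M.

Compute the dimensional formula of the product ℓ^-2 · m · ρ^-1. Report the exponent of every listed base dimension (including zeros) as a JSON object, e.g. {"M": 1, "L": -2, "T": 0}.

{"L": 1, "M": 0}

Exponent matrix [L,M] × [ℓ,m,ρ]:
  L: [ 1  0 -3]
  M: [ 0  1  1]
  [L]: (-2)·1+(1)·0+(-1)·-3 = 1
  [M]: (-2)·0+(1)·1+(-1)·1 = 0
⇒ L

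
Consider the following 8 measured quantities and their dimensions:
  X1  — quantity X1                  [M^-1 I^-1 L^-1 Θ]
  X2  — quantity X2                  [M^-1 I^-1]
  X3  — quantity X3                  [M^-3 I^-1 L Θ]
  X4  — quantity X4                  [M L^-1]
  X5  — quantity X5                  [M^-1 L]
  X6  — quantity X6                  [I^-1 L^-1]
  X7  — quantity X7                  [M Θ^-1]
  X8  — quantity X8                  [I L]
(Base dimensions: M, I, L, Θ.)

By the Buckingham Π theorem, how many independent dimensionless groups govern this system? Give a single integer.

5

Dimensional matrix (M×I×L×Θ by X1×X2×X3×X4×X5×X6×X7×X8):
  M: [-1 -1 -3  1 -1  0  1  0]
  I: [-1 -1 -1  0  0 -1  0  1]
  L: [-1  0  1 -1  1 -1  0  1]
  Θ: [ 1  0  1  0  0  0 -1  0]
Echelon form has 3 nonzero rows (pivots: X1,X2,X3)
8 vars − rank 3 = 5 Π groups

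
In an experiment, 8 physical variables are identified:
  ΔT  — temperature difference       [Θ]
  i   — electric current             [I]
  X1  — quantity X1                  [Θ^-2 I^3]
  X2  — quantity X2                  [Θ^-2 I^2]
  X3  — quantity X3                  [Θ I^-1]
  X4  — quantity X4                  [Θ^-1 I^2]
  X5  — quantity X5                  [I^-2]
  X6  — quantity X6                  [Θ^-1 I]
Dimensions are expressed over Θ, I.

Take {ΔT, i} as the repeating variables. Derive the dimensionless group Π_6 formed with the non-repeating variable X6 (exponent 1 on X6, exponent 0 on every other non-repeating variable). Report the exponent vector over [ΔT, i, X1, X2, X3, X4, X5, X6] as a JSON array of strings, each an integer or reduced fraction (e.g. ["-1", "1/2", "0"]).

Write exponents as rows Θ,I / cols ΔT,i,X1,X2,X3,X4,X5,X6:
  Θ: [ 1  0 -2 -2  1 -1  0 -1]
  I: [ 0  1  3  2 -1  2 -2  1]
RREF → pivots at {ΔT,i} ⇒ r = 2
Repeat: ΔT,i; free: X1,X2,X3,X4,X5,X6
RREF:
  r0: [   1    0   -2   -2    1   -1    0   -1]
  r1: [   0    1    3    2   -1    2   -2    1]
Fix exponent of X6 at 1, X1 at 0, X2 at 0, X3 at 0, X4 at 0, X5 at 0; solve each RREF row for its pivot's exponent:
  r0: exp(ΔT) + (-1)·1 = 0 ⇒ exp(ΔT) = 1
  r1: exp(i) + (1)·1 = 0 ⇒ exp(i) = -1
Π_6 = ΔT · i^-1 · X6

["1", "-1", "0", "0", "0", "0", "0", "1"]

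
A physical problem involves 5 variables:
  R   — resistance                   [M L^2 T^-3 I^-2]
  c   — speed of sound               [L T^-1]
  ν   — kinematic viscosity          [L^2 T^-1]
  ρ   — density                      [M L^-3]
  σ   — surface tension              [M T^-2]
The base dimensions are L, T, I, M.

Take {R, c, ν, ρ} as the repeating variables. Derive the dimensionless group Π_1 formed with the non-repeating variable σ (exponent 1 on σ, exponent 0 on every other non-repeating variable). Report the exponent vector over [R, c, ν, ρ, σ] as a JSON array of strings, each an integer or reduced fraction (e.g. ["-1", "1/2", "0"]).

Exponent matrix [L,T,I,M] × [R,c,ν,ρ,σ]:
  L: [ 2  1  2 -3  0]
  T: [-3 -1 -1  0 -2]
  I: [-2  0  0  0  0]
  M: [ 1  0  0  1  1]
RREF → pivots at {R,c,ν,ρ} ⇒ r = 4
Pivot set = {R,c,ν,ρ}, free = {σ}
RREF:
  r0: [   1    0    0    0    0]
  r1: [   0    1    0    0    1]
  r2: [   0    0    1    0    1]
  r3: [   0    0    0    1    1]
Fix exponent of σ at 1; solve each RREF row for its pivot's exponent:
  r0: exp(R) + (0)·1 = 0 ⇒ exp(R) = 0
  r1: exp(c) + (1)·1 = 0 ⇒ exp(c) = -1
  r2: exp(ν) + (1)·1 = 0 ⇒ exp(ν) = -1
  r3: exp(ρ) + (1)·1 = 0 ⇒ exp(ρ) = -1
Π_1 = c^-1 · ν^-1 · ρ^-1 · σ

["0", "-1", "-1", "-1", "1"]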